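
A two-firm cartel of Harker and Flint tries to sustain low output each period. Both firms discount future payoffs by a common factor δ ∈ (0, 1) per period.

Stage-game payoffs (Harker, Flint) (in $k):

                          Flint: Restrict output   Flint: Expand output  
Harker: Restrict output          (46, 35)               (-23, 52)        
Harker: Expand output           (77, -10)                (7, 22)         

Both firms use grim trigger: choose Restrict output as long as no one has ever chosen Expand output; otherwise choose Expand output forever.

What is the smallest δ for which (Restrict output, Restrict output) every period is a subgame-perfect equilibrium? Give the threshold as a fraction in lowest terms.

17/30

Harker's threshold: (77−46)/(77−7) = 31/70.
Flint's threshold: (52−35)/(52−22) = 17/30.
31/70 < 17/30, so Flint binds and δ* = 17/30.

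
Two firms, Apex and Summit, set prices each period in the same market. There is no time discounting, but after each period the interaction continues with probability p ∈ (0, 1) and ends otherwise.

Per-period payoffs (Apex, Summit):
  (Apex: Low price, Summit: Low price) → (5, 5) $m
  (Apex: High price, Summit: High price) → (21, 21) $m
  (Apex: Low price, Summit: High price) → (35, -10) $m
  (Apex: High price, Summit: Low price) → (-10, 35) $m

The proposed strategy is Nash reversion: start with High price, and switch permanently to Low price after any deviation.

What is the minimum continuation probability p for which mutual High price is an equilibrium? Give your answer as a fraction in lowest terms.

7/15

With no time discounting, the continuation probability p plays the role of the discount factor.
Grim-trigger IC: 21/(1−p) ≥ 35 + 5p/(1−p) ⇒ p ≥ (35−21)/(35−5) = 7/15.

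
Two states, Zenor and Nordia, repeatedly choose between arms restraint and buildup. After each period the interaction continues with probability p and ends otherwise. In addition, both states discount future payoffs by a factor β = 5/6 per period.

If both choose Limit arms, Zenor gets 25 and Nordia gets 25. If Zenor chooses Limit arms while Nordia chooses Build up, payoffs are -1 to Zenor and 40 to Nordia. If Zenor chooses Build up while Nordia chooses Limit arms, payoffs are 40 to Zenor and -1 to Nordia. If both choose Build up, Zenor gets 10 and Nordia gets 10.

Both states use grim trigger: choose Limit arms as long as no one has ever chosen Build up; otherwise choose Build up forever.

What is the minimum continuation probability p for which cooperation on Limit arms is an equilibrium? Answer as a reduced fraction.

Expected continuation weight on next period's payoff is β·p = 5/6·p, which plays the role of the discount factor.
Cooperation requires 5/6·p ≥ (40−25)/(40−10) = 1/2, hence p ≥ 3/5.

3/5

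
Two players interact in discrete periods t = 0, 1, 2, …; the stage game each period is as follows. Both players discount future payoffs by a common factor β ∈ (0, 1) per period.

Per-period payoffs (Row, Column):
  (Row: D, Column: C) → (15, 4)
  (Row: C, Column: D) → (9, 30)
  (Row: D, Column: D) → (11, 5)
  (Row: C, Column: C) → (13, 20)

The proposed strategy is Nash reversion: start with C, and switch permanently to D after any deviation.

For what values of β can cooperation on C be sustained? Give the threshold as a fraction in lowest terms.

For Row: deviation gain 15−13 = 2, per-period punishment loss 13−11 = 2. IC gives β ≥ 2/4 = 1/2.
For Column: gain 10, loss 15 per period, so β ≥ 10/25 = 2/5.
The tighter constraint is Row's, so cooperation needs β ≥ 1/2.

1/2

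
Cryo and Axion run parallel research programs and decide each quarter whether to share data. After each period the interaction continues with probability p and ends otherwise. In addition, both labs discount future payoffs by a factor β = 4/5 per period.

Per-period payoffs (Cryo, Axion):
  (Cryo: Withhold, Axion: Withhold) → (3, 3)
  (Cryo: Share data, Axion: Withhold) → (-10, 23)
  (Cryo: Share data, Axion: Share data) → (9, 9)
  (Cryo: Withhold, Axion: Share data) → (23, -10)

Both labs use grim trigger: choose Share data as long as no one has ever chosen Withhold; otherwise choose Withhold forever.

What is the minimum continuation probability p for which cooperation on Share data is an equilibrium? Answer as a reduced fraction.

7/8

With continuation probability p and discount β, the effective per-period discount factor is βp.
Grim-trigger IC: βp ≥ (23−9)/(23−3) = 7/10.
So p ≥ (7/10)/(4/5) = 7/8.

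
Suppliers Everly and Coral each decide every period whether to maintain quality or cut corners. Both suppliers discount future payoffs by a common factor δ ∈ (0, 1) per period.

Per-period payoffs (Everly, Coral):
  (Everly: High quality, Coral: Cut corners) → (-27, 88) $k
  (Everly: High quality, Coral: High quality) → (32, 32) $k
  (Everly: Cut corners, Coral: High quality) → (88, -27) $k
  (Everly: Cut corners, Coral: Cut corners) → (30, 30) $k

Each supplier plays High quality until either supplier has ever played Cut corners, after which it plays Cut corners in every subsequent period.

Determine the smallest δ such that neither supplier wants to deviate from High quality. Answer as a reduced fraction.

28/29

32/(1−δ) ≥ 88 + 30δ/(1−δ)
32 ≥ 88 − 58δ
δ ≥ 56/58 = 28/29.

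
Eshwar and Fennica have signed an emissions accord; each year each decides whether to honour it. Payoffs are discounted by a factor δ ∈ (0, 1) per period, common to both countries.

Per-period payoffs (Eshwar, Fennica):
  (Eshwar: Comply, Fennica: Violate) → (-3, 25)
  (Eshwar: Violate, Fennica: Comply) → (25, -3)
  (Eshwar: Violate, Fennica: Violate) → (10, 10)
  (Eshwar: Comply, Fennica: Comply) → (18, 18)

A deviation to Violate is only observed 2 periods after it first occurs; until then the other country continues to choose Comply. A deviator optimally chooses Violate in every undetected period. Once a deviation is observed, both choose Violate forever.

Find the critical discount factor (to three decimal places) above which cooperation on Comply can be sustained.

0.683

The best deviation is to choose Violate for all 2 undetected periods, earning 25 each, then 10 forever once detected.
Deviation value: 25(1−δ^2)/(1−δ) + 10δ^2/(1−δ); cooperation value: 18/(1−δ).
IC: 18 ≥ 25(1−δ^2) + 10δ^2 = 25 − 15δ^2.
So δ^2 ≥ 7/15, giving δ ≥ (7/15)^(1/2) ≈ 0.683.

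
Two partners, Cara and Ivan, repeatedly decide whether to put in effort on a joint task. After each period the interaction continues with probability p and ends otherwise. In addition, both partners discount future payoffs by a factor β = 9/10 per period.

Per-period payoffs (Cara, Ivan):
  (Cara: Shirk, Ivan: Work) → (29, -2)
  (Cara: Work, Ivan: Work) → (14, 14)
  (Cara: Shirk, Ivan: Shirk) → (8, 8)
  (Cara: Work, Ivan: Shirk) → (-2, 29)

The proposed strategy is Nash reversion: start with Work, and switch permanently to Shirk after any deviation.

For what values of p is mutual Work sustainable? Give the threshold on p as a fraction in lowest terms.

With continuation probability p and discount β, the effective per-period discount factor is βp.
Grim-trigger IC: βp ≥ (29−14)/(29−8) = 5/7.
So p ≥ (5/7)/(9/10) = 50/63.

50/63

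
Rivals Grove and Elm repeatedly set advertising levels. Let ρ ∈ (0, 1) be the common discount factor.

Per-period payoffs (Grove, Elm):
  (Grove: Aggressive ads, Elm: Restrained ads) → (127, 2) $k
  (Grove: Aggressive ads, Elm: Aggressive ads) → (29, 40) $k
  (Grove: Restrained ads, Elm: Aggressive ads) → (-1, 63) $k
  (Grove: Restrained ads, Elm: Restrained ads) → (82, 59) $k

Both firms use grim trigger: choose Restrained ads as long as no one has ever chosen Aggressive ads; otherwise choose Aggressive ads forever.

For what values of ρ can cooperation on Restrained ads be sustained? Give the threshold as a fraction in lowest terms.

45/98

Grove: cooperation gives 82 each period; deviation gives 127 once then 29 forever.
  82/(1−ρ) ≥ 127 + 29ρ/(1−ρ) ⇒ ρ ≥ 45/98.
Elm: cooperation gives 59 each period; deviation gives 63 once then 40 forever.
  ρ ≥ 4/23.
Both must hold, so the binding constraint is Grove's: ρ ≥ 45/98.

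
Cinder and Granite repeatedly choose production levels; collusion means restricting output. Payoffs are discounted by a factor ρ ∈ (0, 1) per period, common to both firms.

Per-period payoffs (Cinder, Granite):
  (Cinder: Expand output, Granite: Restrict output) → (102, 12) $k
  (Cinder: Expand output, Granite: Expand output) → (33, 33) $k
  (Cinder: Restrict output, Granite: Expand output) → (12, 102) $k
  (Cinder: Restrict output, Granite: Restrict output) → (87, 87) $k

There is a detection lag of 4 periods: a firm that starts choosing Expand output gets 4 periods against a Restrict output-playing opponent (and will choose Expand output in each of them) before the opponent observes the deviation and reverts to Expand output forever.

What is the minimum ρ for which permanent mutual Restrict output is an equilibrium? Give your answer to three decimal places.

A deviator earns 102 for 4 periods, then 33 forever; cooperating earns 87 forever. Multiplying the IC by (1−ρ):
87 ≥ 102(1−ρ^4) + 33ρ^4, so 69·ρ^4 ≥ 15 and ρ^4 ≥ 5/23.
ρ ≥ (5/23)^(1/4) ≈ 0.683.

0.683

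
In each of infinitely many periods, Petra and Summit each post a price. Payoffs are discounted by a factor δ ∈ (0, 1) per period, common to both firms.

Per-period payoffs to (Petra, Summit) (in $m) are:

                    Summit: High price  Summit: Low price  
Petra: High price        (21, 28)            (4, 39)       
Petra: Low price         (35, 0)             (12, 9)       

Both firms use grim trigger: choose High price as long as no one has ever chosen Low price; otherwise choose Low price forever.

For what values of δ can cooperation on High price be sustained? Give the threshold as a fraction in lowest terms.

14/23

Petra: cooperation gives 21 each period; deviation gives 35 once then 12 forever.
  21/(1−δ) ≥ 35 + 12δ/(1−δ) ⇒ δ ≥ 14/23.
Summit: cooperation gives 28 each period; deviation gives 39 once then 9 forever.
  δ ≥ 11/30.
Both must hold, so the binding constraint is Petra's: δ ≥ 14/23.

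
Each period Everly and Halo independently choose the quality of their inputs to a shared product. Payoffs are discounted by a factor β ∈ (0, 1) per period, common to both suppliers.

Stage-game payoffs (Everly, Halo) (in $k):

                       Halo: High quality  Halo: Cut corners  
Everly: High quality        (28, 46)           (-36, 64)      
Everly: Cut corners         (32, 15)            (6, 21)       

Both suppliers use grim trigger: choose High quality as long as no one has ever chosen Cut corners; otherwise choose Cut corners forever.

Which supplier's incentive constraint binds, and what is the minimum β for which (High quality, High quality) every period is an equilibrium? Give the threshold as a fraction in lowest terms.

Everly: cooperation gives 28 each period; deviation gives 32 once then 6 forever.
  28/(1−β) ≥ 32 + 6β/(1−β) ⇒ β ≥ 4/26 = 2/13.
Halo: cooperation gives 46 each period; deviation gives 64 once then 21 forever.
  β ≥ 18/43.
Both must hold, so the binding constraint is Halo's: β ≥ 18/43.

Halo; β ≥ 18/43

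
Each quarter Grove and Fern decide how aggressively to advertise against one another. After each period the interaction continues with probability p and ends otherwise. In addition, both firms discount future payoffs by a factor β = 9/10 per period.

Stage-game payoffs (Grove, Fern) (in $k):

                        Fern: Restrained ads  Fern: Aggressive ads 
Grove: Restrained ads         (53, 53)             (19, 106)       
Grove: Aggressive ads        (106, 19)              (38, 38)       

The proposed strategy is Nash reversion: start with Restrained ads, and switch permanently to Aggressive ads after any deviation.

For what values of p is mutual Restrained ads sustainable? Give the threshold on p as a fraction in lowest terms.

With continuation probability p and discount β, the effective per-period discount factor is βp.
Grim-trigger IC: βp ≥ (106−53)/(106−38) = 53/68.
So p ≥ (53/68)/(9/10) = 265/306.

265/306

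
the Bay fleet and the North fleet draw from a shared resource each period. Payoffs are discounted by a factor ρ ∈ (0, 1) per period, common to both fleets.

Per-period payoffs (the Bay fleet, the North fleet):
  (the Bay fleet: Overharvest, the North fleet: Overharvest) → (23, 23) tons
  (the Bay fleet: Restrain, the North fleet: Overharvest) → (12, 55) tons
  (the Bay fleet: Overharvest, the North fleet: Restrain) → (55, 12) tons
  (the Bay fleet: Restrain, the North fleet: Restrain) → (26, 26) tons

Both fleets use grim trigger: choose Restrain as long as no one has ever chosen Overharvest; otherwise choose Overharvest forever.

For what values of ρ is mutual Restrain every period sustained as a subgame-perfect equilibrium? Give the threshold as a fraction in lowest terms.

29/32

One-period gain from deviating is 55 − 26 = 29. The loss is 26 − 23 = 3 in every subsequent period, with present value 3·ρ/(1−ρ).
Deviation is unprofitable when 3·ρ/(1−ρ) ≥ 29, i.e. ρ/(1−ρ) ≥ 29/3.
Equivalently ρ ≥ 29/(29+3) = 29/32.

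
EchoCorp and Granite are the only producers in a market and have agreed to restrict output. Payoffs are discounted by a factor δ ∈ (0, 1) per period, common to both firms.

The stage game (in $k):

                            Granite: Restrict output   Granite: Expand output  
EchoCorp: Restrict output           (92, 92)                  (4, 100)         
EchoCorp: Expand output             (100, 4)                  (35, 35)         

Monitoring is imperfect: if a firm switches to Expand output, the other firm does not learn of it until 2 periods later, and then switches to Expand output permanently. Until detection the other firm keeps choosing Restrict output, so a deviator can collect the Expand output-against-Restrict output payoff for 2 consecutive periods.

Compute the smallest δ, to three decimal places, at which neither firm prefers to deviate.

0.351

Deviating for the 2 undetected periods gains 100−92 = 8 per period over cooperation, then loses 92−35 = 57 per period forever once punishment starts.
Gain: 8(1 + δ + … + δ^1); loss: 57·δ^2/(1−δ).
No profitable deviation ⇔ 8(1−δ^2) ≤ 57·δ^2, i.e. δ^2 ≥ 8/(8+57) = 8/65.
Hence δ ≥ (8/65)^(1/2) ≈ 0.351.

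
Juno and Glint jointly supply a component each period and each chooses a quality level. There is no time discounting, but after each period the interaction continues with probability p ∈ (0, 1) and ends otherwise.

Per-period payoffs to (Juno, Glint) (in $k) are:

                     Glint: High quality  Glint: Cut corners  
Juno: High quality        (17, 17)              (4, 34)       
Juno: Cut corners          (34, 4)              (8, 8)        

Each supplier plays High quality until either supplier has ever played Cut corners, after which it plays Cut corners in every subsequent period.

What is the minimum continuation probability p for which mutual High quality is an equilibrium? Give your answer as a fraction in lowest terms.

Expected cooperation value is 17 + p·17 + p²·17 + … = 17/(1−p); deviation gives 34 + p·8/(1−p).
17 ≥ 34(1−p) + 8p ⇒ 26p ≥ 17 ⇒ p ≥ 17/26.

17/26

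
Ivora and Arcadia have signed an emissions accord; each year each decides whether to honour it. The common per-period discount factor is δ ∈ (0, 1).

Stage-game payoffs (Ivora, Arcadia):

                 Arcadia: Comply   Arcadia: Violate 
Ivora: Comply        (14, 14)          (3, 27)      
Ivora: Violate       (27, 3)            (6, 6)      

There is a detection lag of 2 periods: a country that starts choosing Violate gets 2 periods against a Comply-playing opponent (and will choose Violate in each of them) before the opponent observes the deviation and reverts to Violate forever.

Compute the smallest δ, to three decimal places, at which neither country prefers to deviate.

Deviating for the 2 undetected periods gains 27−14 = 13 per period over cooperation, then loses 14−6 = 8 per period forever once punishment starts.
Gain: 13(1 + δ + … + δ^1); loss: 8·δ^2/(1−δ).
No profitable deviation ⇔ 13(1−δ^2) ≤ 8·δ^2, i.e. δ^2 ≥ 13/(13+8) = 13/21.
Hence δ ≥ (13/21)^(1/2) ≈ 0.787.

0.787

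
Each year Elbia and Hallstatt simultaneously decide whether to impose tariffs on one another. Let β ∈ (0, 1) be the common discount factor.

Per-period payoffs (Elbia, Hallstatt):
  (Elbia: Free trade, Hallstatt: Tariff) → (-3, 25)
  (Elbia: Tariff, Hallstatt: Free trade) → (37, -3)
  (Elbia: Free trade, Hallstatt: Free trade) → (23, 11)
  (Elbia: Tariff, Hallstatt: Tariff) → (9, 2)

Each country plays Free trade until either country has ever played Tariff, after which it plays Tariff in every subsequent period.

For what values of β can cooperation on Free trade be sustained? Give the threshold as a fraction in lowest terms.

14/23

For Elbia: deviation gain 37−23 = 14, per-period punishment loss 23−9 = 14. IC gives β ≥ 14/28 = 1/2.
For Hallstatt: gain 14, loss 9 per period, so β ≥ 14/23.
The tighter constraint is Hallstatt's, so cooperation needs β ≥ 14/23.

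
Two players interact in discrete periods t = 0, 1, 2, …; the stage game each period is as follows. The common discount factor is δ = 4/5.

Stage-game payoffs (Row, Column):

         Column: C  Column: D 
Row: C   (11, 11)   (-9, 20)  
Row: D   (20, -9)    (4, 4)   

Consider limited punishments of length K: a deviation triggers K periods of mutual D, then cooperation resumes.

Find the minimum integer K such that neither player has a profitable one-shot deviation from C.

Need Σ_{k=1}^{K} δ^k ≥ (20−11)/(11−4) = 1.2857 at δ = 4/5.
At K = 1 the sum is 0.8000 < 1.2857; at K = 2 it is 1.4400 ≥ 1.2857.
So the minimum punishment length is K = 2.

2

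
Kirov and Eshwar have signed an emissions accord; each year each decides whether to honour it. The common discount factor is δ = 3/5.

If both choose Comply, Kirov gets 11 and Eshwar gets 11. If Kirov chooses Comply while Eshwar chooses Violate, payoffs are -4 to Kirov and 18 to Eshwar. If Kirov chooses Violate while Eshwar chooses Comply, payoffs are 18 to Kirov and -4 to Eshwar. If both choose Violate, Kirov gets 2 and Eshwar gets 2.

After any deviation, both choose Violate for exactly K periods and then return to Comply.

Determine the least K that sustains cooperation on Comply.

Need Σ_{k=1}^{K} δ^k ≥ (18−11)/(11−2) = 0.7778 at δ = 3/5.
At K = 1 the sum is 0.6000 < 0.7778; at K = 2 it is 0.9600 ≥ 0.7778.
So the minimum punishment length is K = 2.

2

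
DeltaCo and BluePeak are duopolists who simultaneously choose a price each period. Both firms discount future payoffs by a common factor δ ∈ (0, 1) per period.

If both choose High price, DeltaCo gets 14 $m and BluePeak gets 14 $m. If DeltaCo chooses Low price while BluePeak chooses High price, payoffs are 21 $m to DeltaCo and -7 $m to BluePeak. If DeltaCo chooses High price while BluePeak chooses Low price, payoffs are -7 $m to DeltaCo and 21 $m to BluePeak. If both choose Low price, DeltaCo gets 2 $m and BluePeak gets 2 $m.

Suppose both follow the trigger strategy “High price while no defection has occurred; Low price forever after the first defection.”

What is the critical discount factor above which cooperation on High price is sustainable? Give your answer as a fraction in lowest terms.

Under grim trigger the critical discount factor is (T−C)/(T−P) with T = 21, C = 14, P = 2.
δ* = (21−14)/(21−2) = 7/19.

7/19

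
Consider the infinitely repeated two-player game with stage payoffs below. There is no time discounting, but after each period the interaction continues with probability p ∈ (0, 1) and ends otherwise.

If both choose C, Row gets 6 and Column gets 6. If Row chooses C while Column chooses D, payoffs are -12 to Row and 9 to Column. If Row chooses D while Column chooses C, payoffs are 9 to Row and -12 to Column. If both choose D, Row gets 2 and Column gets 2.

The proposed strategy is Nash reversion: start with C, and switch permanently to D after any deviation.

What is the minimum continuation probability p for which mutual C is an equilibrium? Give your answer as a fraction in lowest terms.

With no time discounting, the continuation probability p plays the role of the discount factor.
Grim-trigger IC: 6/(1−p) ≥ 9 + 2p/(1−p) ⇒ p ≥ (9−6)/(9−2) = 3/7.

3/7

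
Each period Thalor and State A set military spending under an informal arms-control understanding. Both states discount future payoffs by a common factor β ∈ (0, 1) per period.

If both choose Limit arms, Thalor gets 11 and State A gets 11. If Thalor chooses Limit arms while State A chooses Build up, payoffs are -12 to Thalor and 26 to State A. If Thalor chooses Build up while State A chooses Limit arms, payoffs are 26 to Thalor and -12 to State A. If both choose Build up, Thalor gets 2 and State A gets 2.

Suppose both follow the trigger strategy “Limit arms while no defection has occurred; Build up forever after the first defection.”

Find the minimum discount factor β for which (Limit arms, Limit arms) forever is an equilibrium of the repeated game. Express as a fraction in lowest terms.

Cooperation forever yields 11 each period: 11/(1−β).
Deviating yields 26 once, then 2 forever: 26 + 2β/(1−β).
No profitable deviation requires 11/(1−β) ≥ 26 + 2β/(1−β).
Multiplying by (1−β): 11 ≥ 26(1−β) + 2β = 26 − 24β.
So 24β ≥ 15, i.e. β ≥ 15/24 = 5/8.

5/8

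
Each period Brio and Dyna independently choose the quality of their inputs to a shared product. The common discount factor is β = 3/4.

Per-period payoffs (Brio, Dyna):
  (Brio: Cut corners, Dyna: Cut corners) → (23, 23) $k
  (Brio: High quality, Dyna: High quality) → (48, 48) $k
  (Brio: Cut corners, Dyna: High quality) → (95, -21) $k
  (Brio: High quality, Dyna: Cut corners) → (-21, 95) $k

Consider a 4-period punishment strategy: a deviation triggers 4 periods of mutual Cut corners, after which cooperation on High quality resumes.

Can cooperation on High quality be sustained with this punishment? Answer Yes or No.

Yes

A one-shot deviation gives 95 now, then 23 for 4 periods, then back to 48.
Gain from deviating: (95−48) today; loss: (48−23) in each of the next 4 periods.
No-deviation condition: (48−23)(β+…+β^4) ≥ 95−48, i.e. β+…+β^4 ≥ 47/25.
At β = 3/4: β+…+β^4 = 2.0508 ≥ 1.8800.
So cooperation is sustainable.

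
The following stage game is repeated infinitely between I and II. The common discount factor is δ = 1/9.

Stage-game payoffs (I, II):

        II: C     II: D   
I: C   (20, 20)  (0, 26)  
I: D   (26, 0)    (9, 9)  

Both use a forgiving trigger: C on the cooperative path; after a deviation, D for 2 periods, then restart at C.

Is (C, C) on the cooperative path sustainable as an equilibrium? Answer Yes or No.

A one-shot deviation gives 26 now, then 9 for 2 periods, then back to 20.
Gain from deviating: (26−20) today; loss: (20−9) in each of the next 2 periods.
No-deviation condition: (20−9)(δ+…+δ^2) ≥ 26−20, i.e. δ+…+δ^2 ≥ 6/11.
At δ = 1/9: δ+…+δ^2 = 0.1235 < 0.5455.
So cooperation is not sustainable.

No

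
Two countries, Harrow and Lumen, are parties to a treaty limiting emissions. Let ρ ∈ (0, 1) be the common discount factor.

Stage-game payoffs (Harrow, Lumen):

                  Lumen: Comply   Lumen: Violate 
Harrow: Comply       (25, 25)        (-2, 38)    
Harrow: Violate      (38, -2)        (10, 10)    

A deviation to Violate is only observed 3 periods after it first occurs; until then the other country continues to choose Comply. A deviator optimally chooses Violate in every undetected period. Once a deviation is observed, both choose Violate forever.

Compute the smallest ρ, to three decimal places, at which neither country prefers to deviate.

0.774

A deviator earns 38 for 3 periods, then 10 forever; cooperating earns 25 forever. Multiplying the IC by (1−ρ):
25 ≥ 38(1−ρ^3) + 10ρ^3, so 28·ρ^3 ≥ 13 and ρ^3 ≥ 13/28.
ρ ≥ (13/28)^(1/3) ≈ 0.774.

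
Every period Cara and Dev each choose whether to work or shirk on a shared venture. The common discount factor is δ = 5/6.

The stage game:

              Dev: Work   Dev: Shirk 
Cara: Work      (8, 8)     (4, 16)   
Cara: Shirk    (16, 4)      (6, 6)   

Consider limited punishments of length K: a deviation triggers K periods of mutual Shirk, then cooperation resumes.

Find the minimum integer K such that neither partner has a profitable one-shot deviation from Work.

IC: δ(1−δ^K)/(1−δ) ≥ (16−8)/(8−6) = 4.
With δ = 5/6: need 1 − δ^K ≥ 4·(1−5/6)/(5/6), i.e. δ^K ≤ 0.2000.
Since (5/6)^8 = 0.2326 and (5/6)^9 = 0.1938, the smallest such K is 9.

9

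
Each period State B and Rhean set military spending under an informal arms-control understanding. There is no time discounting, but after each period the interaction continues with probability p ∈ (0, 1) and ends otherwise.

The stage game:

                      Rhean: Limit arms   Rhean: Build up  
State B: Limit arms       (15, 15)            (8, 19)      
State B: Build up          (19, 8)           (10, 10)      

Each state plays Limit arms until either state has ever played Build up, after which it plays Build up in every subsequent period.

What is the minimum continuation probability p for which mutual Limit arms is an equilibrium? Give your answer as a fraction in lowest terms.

4/9

With no time discounting, the continuation probability p plays the role of the discount factor.
Grim-trigger IC: 15/(1−p) ≥ 19 + 10p/(1−p) ⇒ p ≥ (19−15)/(19−10) = 4/9.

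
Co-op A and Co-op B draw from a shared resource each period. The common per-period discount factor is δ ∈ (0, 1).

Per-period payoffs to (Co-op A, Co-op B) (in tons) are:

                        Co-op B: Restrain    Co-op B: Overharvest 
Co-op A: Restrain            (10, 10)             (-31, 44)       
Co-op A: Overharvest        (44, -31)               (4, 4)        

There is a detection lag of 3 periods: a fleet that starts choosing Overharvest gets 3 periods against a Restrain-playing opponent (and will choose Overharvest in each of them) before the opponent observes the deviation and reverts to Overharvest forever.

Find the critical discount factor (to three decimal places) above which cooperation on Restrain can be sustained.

A deviator earns 44 for 3 periods, then 4 forever; cooperating earns 10 forever. Multiplying the IC by (1−δ):
10 ≥ 44(1−δ^3) + 4δ^3, so 40·δ^3 ≥ 34 and δ^3 ≥ 17/20.
δ ≥ (17/20)^(1/3) ≈ 0.947.

0.947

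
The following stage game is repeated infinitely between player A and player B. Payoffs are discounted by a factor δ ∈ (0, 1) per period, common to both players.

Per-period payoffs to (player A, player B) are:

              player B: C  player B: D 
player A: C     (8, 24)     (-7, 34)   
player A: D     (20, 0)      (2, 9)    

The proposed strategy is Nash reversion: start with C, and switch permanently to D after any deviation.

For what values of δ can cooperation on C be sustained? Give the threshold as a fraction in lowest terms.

For player A: deviation gain 20−8 = 12, per-period punishment loss 8−2 = 6. IC gives δ ≥ 12/18 = 2/3.
For player B: gain 10, loss 15 per period, so δ ≥ 10/25 = 2/5.
The tighter constraint is player A's, so cooperation needs δ ≥ 2/3.

2/3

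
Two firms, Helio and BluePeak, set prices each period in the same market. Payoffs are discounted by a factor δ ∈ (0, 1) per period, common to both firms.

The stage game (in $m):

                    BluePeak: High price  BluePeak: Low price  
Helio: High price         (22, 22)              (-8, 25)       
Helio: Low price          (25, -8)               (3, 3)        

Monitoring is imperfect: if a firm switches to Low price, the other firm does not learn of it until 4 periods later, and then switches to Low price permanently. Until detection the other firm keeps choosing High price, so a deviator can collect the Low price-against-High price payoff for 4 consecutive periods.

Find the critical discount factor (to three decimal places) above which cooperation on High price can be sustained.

A deviator earns 25 for 4 periods, then 3 forever; cooperating earns 22 forever. Multiplying the IC by (1−δ):
22 ≥ 25(1−δ^4) + 3δ^4, so 22·δ^4 ≥ 3 and δ^4 ≥ 3/22.
δ ≥ (3/22)^(1/4) ≈ 0.608.

0.608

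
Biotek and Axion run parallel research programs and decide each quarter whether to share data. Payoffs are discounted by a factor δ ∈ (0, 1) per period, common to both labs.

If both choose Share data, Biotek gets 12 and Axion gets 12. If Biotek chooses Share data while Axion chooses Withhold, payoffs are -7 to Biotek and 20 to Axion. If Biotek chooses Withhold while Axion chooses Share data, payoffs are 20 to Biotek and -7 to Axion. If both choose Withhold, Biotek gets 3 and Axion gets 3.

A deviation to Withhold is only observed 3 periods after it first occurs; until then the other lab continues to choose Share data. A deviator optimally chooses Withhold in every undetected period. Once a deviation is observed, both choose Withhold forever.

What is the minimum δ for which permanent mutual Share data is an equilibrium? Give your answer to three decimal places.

0.778

The best deviation is to choose Withhold for all 3 undetected periods, earning 20 each, then 3 forever once detected.
Deviation value: 20(1−δ^3)/(1−δ) + 3δ^3/(1−δ); cooperation value: 12/(1−δ).
IC: 12 ≥ 20(1−δ^3) + 3δ^3 = 20 − 17δ^3.
So δ^3 ≥ 8/17, giving δ ≥ (8/17)^(1/3) ≈ 0.778.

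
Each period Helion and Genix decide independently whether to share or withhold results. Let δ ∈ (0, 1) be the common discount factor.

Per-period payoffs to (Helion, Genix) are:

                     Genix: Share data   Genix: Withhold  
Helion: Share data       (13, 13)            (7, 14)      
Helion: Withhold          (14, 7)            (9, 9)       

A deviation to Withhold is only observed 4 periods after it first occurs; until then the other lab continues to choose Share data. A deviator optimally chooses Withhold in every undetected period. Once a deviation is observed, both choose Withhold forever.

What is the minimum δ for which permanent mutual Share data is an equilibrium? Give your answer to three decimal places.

0.669

The best deviation is to choose Withhold for all 4 undetected periods, earning 14 each, then 9 forever once detected.
Deviation value: 14(1−δ^4)/(1−δ) + 9δ^4/(1−δ); cooperation value: 13/(1−δ).
IC: 13 ≥ 14(1−δ^4) + 9δ^4 = 14 − 5δ^4.
So δ^4 ≥ 1/5, giving δ ≥ (1/5)^(1/4) ≈ 0.669.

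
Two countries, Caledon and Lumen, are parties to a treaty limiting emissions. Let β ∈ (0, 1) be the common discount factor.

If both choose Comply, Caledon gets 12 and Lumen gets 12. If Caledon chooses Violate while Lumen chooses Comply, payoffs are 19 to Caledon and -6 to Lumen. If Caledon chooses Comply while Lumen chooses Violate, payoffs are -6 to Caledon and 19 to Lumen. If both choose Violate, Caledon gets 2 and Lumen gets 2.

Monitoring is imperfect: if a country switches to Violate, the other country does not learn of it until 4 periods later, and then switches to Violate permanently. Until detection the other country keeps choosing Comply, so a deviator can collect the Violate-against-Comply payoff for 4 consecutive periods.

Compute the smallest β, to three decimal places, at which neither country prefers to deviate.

The best deviation is to choose Violate for all 4 undetected periods, earning 19 each, then 2 forever once detected.
Deviation value: 19(1−β^4)/(1−β) + 2β^4/(1−β); cooperation value: 12/(1−β).
IC: 12 ≥ 19(1−β^4) + 2β^4 = 19 − 17β^4.
So β^4 ≥ 7/17, giving β ≥ (7/17)^(1/4) ≈ 0.801.

0.801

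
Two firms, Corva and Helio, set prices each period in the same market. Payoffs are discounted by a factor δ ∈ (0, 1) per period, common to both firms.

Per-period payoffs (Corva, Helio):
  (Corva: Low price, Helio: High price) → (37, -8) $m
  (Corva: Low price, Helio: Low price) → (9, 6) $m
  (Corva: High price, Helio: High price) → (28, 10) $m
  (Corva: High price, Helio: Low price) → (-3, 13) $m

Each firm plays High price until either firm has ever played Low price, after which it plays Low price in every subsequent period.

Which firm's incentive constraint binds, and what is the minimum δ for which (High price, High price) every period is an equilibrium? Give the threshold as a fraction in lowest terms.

For Corva: deviation gain 37−28 = 9, per-period punishment loss 28−9 = 19. IC gives δ ≥ 9/28.
For Helio: gain 3, loss 4 per period, so δ ≥ 3/7.
The tighter constraint is Helio's, so cooperation needs δ ≥ 3/7.

Helio; δ ≥ 3/7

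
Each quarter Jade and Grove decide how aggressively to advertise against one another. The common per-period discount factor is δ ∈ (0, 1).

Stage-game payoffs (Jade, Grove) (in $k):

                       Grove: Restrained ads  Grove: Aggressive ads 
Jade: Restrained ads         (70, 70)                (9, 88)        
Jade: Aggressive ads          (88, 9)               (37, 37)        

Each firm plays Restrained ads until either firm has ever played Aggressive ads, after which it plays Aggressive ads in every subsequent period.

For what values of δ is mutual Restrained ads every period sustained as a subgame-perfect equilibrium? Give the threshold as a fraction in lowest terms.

Cooperation forever yields 70 each period: 70/(1−δ).
Deviating yields 88 once, then 37 forever: 88 + 37δ/(1−δ).
No profitable deviation requires 70/(1−δ) ≥ 88 + 37δ/(1−δ).
Multiplying by (1−δ): 70 ≥ 88(1−δ) + 37δ = 88 − 51δ.
So 51δ ≥ 18, i.e. δ ≥ 18/51 = 6/17.

6/17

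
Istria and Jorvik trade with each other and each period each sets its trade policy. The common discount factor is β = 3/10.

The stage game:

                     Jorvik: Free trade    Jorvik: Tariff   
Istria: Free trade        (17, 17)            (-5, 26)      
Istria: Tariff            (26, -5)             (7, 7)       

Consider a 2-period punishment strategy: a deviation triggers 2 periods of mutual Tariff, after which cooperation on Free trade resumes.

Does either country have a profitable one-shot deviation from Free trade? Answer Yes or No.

A one-shot deviation gives 26 now, then 7 for 2 periods, then back to 17.
Gain from deviating: (26−17) today; loss: (17−7) in each of the next 2 periods.
No-deviation condition: (17−7)(β+…+β^2) ≥ 26−17, i.e. β+…+β^2 ≥ 9/10.
At β = 3/10: β+…+β^2 = 0.3900 < 0.9000.
So cooperation is not sustainable.

Yes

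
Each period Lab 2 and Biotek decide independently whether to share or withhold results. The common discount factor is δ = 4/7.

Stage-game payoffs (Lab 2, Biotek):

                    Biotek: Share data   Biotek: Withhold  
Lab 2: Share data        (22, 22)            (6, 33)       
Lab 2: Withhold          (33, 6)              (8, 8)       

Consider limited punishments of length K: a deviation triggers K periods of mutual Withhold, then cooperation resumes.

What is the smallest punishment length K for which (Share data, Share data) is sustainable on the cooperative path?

Need Σ_{k=1}^{K} δ^k ≥ (33−22)/(22−8) = 0.7857 at δ = 4/7.
At K = 1 the sum is 0.5714 < 0.7857; at K = 2 it is 0.8980 ≥ 0.7857.
So the minimum punishment length is K = 2.

2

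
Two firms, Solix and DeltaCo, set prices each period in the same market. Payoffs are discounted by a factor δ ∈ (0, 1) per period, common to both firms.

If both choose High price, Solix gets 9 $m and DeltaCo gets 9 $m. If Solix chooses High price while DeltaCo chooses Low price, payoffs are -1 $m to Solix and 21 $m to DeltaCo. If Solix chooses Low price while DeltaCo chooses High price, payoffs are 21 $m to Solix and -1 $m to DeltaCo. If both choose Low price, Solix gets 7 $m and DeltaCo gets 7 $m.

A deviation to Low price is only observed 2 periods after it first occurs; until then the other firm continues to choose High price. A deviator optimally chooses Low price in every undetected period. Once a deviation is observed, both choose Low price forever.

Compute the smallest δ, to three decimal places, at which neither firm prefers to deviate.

The best deviation is to choose Low price for all 2 undetected periods, earning 21 each, then 7 forever once detected.
Deviation value: 21(1−δ^2)/(1−δ) + 7δ^2/(1−δ); cooperation value: 9/(1−δ).
IC: 9 ≥ 21(1−δ^2) + 7δ^2 = 21 − 14δ^2.
So δ^2 ≥ 12/14 = 6/7, giving δ ≥ (6/7)^(1/2) ≈ 0.926.

0.926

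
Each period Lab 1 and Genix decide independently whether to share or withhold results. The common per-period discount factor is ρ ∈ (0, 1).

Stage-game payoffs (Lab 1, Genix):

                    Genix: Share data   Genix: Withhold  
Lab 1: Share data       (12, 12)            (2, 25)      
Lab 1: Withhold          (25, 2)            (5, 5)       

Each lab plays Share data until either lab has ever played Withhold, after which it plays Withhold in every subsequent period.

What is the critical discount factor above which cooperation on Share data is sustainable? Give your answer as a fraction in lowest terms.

12/(1−ρ) ≥ 25 + 5ρ/(1−ρ)
12 ≥ 25 − 20ρ
ρ ≥ 13/20.

13/20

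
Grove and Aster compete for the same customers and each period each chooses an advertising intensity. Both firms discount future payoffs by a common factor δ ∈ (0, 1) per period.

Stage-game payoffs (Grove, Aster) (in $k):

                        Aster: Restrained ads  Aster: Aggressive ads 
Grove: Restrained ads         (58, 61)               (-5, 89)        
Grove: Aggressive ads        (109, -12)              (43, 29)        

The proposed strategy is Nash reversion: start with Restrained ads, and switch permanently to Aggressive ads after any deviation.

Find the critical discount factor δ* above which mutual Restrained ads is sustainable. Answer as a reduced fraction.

17/22

Grove: cooperation gives 58 each period; deviation gives 109 once then 43 forever.
  58/(1−δ) ≥ 109 + 43δ/(1−δ) ⇒ δ ≥ 51/66 = 17/22.
Aster: cooperation gives 61 each period; deviation gives 89 once then 29 forever.
  δ ≥ 28/60 = 7/15.
Both must hold, so the binding constraint is Grove's: δ ≥ 17/22.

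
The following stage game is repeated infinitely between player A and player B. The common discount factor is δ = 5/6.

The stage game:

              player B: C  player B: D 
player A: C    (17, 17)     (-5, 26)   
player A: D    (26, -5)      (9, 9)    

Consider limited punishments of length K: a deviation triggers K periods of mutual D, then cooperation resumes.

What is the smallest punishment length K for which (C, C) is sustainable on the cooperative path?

2

IC: δ(1−δ^K)/(1−δ) ≥ (26−17)/(17−9) = 9/8.
With δ = 5/6: need 1 − δ^K ≥ 9/8·(1−5/6)/(5/6), i.e. δ^K ≤ 0.7750.
Since (5/6)^1 = 0.8333 and (5/6)^2 = 0.6944, the smallest such K is 2.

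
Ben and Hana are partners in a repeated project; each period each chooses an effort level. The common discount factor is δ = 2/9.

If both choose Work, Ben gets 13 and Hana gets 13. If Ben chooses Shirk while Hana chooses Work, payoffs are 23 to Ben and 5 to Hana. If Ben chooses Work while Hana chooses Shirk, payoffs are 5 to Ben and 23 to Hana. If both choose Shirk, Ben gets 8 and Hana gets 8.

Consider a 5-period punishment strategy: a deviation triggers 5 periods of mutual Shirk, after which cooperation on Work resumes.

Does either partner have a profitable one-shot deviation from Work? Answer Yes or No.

Yes

IC: δ+…+δ^5 ≥ (23−13)/(13−8) = 2.
At δ = 2/9: partial sum = 0.2856 < 2.0000. Cooperation not sustainable.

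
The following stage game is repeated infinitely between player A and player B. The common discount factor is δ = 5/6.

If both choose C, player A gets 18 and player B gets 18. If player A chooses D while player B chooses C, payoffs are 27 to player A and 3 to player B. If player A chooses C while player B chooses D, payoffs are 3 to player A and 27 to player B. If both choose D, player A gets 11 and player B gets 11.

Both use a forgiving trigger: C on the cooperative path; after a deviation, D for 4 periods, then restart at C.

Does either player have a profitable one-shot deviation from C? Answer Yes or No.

A one-shot deviation gives 27 now, then 11 for 4 periods, then back to 18.
Gain from deviating: (27−18) today; loss: (18−11) in each of the next 4 periods.
No-deviation condition: (18−11)(δ+…+δ^4) ≥ 27−18, i.e. δ+…+δ^4 ≥ 9/7.
At δ = 5/6: δ+…+δ^4 = 2.5887 ≥ 1.2857.
So cooperation is sustainable.

No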